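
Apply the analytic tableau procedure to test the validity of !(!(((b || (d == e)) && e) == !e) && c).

Assume the negation and expand:
Initial set: {F !(!(((b || (d == e)) && e) == !e) && c)}.
F !(!(((b || (d == e)) && e) == !e) && c): α-rule — add T !(((b || (d == e)) && e) == !e), T c.
T !(((b || (d == e)) && e) == !e): β-rule — branch into T ((b || (d == e)) && e), F !e  //  F ((b || (d == e)) && e), T !e.
  branch 1 (add T ((b || (d == e)) && e), F !e):
    T ((b || (d == e)) && e): α-rule — add T (b || (d == e)), T e.
    T (b || (d == e)): β-rule — branch into T b  //  T (d == e).
      branch 1.1 (add T b):
        ○ open, literals {b=T, c=T, e=T}.
      branch 1.2 (add T (d == e)):
        T (d == e): β-rule — branch into T d, T e  //  F d, F e.
          branch 1.2.1 (add T d, T e):
            ○ open, literals {c=T, d=T, e=T}.
          branch 1.2.2 (add F d, F e):
            × closes — contains both e and !e.
  branch 2 (add F ((b || (d == e)) && e), T !e):
    F ((b || (d == e)) && e): β-rule — branch into F (b || (d == e))  //  F e.
      branch 2.1 (add F (b || (d == e))):
        F (b || (d == e)): α-rule — add F b, F (d == e).
        F (d == e): β-rule — branch into T d, F e  //  F d, T e.
          branch 2.1.1 (add T d, F e):
            ○ open, literals {b=F, c=T, d=T, e=F}.
          branch 2.1.2 (add F d, T e):
            × closes — contains both e and !e.
      branch 2.2 (add F e):
        ○ open, literals {c=T, e=F}.
2 branches closed, 4 open.
An open branch gives a countermodel: b=T, c=T, e=T (unmentioned atoms arbitrary); under it the original formula is false.

Not valid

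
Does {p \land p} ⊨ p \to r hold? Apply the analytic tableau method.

No

Initial set: {(p \land p); \lnot (p \to r)}.
(p \land p): α-rule — add p, p.
\lnot (p \to r): α-rule — add p, \lnot r.
○ open, literals {p=true, r=false}.
0 branches closed, 1 open.
An open branch gives a countermodel: p=true, r=false (unmentioned atoms arbitrary); the premises hold there but the conclusion fails.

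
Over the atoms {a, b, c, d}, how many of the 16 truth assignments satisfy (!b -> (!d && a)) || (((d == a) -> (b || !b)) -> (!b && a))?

12

Initial set: {((!b -> (!d && a)) || (((d == a) -> (b || !b)) -> (!b && a)))}.
((!b -> (!d && a)) || (((d == a) -> (b || !b)) -> (!b && a))): β-rule — branch into (!b -> (!d && a))  //  (((d == a) -> (b || !b)) -> (!b && a)).
  branch 1 (add (!b -> (!d && a))):
    (!b -> (!d && a)): β-rule — branch into !!b  //  (!d && a).
      branch 1.1 (add !!b):
        ○ open, literals {b=true}.
      branch 1.2 (add (!d && a)):
        (!d && a): α-rule — add !d, a.
        ○ open, literals {a=true, d=false}.
  branch 2 (add (((d == a) -> (b || !b)) -> (!b && a))):
    (((d == a) -> (b || !b)) -> (!b && a)): β-rule — branch into !((d == a) -> (b || !b))  //  (!b && a).
      branch 2.1 (add !((d == a) -> (b || !b))):
        !((d == a) -> (b || !b)): α-rule — add (d == a), !(b || !b).
        !(b || !b): α-rule — add !b, !!b.
        × closes — contains both b and !b.
      branch 2.2 (add (!b && a)):
        (!b && a): α-rule — add !b, a.
        ○ open, literals {a=true, b=false}.
1 branch closed, 3 open.
Each open branch fixes some atoms; the unmentioned ones are free. Counting distinct full assignments: branch {b=true} (a, c, d) contributes 8 new; branch {a=true, d=false} (b, c) contributes 2 new; branch {a=true, b=false} (c, d) contributes 2 new. Total: 12.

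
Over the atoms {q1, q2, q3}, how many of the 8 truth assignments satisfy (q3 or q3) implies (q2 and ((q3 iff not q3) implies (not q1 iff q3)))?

6

Initial set: {((q3 or q3) implies (q2 and ((q3 iff not q3) implies (not q1 iff q3))))}.
((q3 or q3) implies (q2 and ((q3 iff not q3) implies (not q1 iff q3)))): β-rule — branch into not (q3 or q3)  //  (q2 and ((q3 iff not q3) implies (not q1 iff q3))).
  branch 1 (add not (q3 or q3)):
    not (q3 or q3): α-rule — add not q3, not q3.
    ○ open, literals {q3=0}.
  branch 2 (add (q2 and ((q3 iff not q3) implies (not q1 iff q3)))):
    (q2 and ((q3 iff not q3) implies (not q1 iff q3))): α-rule — add q2, ((q3 iff not q3) implies (not q1 iff q3)).
    ((q3 iff not q3) implies (not q1 iff q3)): β-rule — branch into not (q3 iff not q3)  //  (not q1 iff q3).
      branch 2.1 (add not (q3 iff not q3)):
        not (q3 iff not q3): β-rule — branch into q3, not not q3  //  not q3, not q3.
          branch 2.1.1 (add q3, not not q3):
            ○ open, literals {q2=1, q3=1}.
          branch 2.1.2 (add not q3, not q3):
            ○ open, literals {q2=1, q3=0}.
      branch 2.2 (add (not q1 iff q3)):
        (not q1 iff q3): β-rule — branch into not q1, q3  //  not not q1, not q3.
          branch 2.2.1 (add not q1, q3):
            ○ open, literals {q1=0, q2=1, q3=1}.
          branch 2.2.2 (add not not q1, not q3):
            ○ open, literals {q1=1, q2=1, q3=0}.
0 branches closed, 5 open.
Each open branch fixes some atoms; the unmentioned ones are free. Counting distinct full assignments: branch {q3=0} (q1, q2) contributes 4 new; branch {q2=1, q3=1} (q1) contributes 2 new; branch {q2=1, q3=0} (q1) contributes 0 new; branch {q1=0, q2=1, q3=1} (none free) contributes 0 new; branch {q1=1, q2=1, q3=0} (none free) contributes 0 new. Total: 6.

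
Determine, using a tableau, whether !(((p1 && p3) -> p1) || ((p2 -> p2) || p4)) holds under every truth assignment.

Assume the negation and expand:
Initial set: {F !(((p1 && p3) -> p1) || ((p2 -> p2) || p4))}.
F !(((p1 && p3) -> p1) || ((p2 -> p2) || p4)): β-rule — branch into T ((p1 && p3) -> p1)  //  T ((p2 -> p2) || p4).
  branch 1 (add T ((p1 && p3) -> p1)):
    T ((p1 && p3) -> p1): β-rule — branch into F (p1 && p3)  //  T p1.
      branch 1.1 (add F (p1 && p3)):
        F (p1 && p3): β-rule — branch into F p1  //  F p3.
          branch 1.1.1 (add F p1):
            ○ open, literals {p1=F}.
          branch 1.1.2 (add F p3):
            ○ open, literals {p3=F}.
      branch 1.2 (add T p1):
        ○ open, literals {p1=T}.
  branch 2 (add T ((p2 -> p2) || p4)):
    T ((p2 -> p2) || p4): β-rule — branch into T (p2 -> p2)  //  T p4.
      branch 2.1 (add T (p2 -> p2)):
        T (p2 -> p2): β-rule — branch into F p2  //  T p2.
          branch 2.1.1 (add F p2):
            ○ open, literals {p2=F}.
          branch 2.1.2 (add T p2):
            ○ open, literals {p2=T}.
      branch 2.2 (add T p4):
        ○ open, literals {p4=T}.
0 branches closed, 6 open.
An open branch gives a countermodel: p1=F (unmentioned atoms arbitrary); under it the original formula is false.

Not valid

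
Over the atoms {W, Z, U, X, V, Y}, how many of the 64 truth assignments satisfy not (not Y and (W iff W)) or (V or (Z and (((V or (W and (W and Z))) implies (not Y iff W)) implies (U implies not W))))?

54

Initial set: {(not (not Y and (W iff W)) or (V or (Z and (((V or (W and (W and Z))) implies (not Y iff W)) implies (U implies not W)))))}.
(not (not Y and (W iff W)) or (V or (Z and (((V or (W and (W and Z))) implies (not Y iff W)) implies (U implies not W))))): β-rule — branch into not (not Y and (W iff W))  //  (V or (Z and (((V or (W and (W and Z))) implies (not Y iff W)) implies (U implies not W)))).
  branch 1 (add not (not Y and (W iff W))):
    not (not Y and (W iff W)): β-rule — branch into not not Y  //  not (W iff W).
      branch 1.1 (add not not Y):
        ○ open, literals {Y=true}.
      branch 1.2 (add not (W iff W)):
        not (W iff W): β-rule — branch into W, not W  //  not W, W.
          branch 1.2.1 (add W, not W):
            × closes — contains both W and not W.
          branch 1.2.2 (add not W, W):
            × closes — contains both W and not W.
  branch 2 (add (V or (Z and (((V or (W and (W and Z))) implies (not Y iff W)) implies (U implies not W))))):
    (V or (Z and (((V or (W and (W and Z))) implies (not Y iff W)) implies (U implies not W)))): β-rule — branch into V  //  (Z and (((V or (W and (W and Z))) implies (not Y iff W)) implies (U implies not W))).
      branch 2.1 (add V):
        ○ open, literals {V=true}.
      branch 2.2 (add (Z and (((V or (W and (W and Z))) implies (not Y iff W)) implies (U implies not W)))):
        (Z and (((V or (W and (W and Z))) implies (not Y iff W)) implies (U implies not W))): α-rule — add Z, (((V or (W and (W and Z))) implies (not Y iff W)) implies (U implies not W)).
        (((V or (W and (W and Z))) implies (not Y iff W)) implies (U implies not W)): β-rule — branch into not ((V or (W and (W and Z))) implies (not Y iff W))  //  (U implies not W).
          branch 2.2.1 (add not ((V or (W and (W and Z))) implies (not Y iff W))):
            not ((V or (W and (W and Z))) implies (not Y iff W)): α-rule — add (V or (W and (W and Z))), not (not Y iff W).
            (V or (W and (W and Z))): β-rule — branch into V  //  (W and (W and Z)).
              branch 2.2.1.1 (add V):
                not (not Y iff W): β-rule — branch into not Y, not W  //  not not Y, W.
                  branch 2.2.1.1.1 (add not Y, not W):
                    ○ open, literals {V=true, W=false, Y=false, Z=true}.
                  branch 2.2.1.1.2 (add not not Y, W):
                    ○ open, literals {V=true, W=true, Y=true, Z=true}.
              branch 2.2.1.2 (add (W and (W and Z))):
                (W and (W and Z)): α-rule — add W, (W and Z).
                (W and Z): α-rule — add W, Z.
                not (not Y iff W): β-rule — branch into not Y, not W  //  not not Y, W.
                  branch 2.2.1.2.1 (add not Y, not W):
                    × closes — contains both W and not W.
                  branch 2.2.1.2.2 (add not not Y, W):
                    ○ open, literals {W=true, Y=true, Z=true}.
          branch 2.2.2 (add (U implies not W)):
            (U implies not W): β-rule — branch into not U  //  not W.
              branch 2.2.2.1 (add not U):
                ○ open, literals {U=false, Z=true}.
              branch 2.2.2.2 (add not W):
                ○ open, literals {W=false, Z=true}.
3 branches closed, 7 open.
Each open branch fixes some atoms; the unmentioned ones are free. Counting distinct full assignments: branch {Y=true} (W, Z, U, X, V) contributes 32 new; branch {V=true} (W, Z, U, X, Y) contributes 16 new; branch {V=true, W=false, Y=false, Z=true} (U, X) contributes 0 new; branch {V=true, W=true, Y=true, Z=true} (U, X) contributes 0 new; branch {W=true, Y=true, Z=true} (U, X, V) contributes 0 new; branch {U=false, Z=true} (W, X, V, Y) contributes 4 new; branch {W=false, Z=true} (U, X, V, Y) contributes 2 new. Total: 54.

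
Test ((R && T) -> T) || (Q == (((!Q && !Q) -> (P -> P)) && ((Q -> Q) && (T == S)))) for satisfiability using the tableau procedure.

Satisfiable

Initial set: {(((R && T) -> T) || (Q == (((!Q && !Q) -> (P -> P)) && ((Q -> Q) && (T == S)))))}.
(((R && T) -> T) || (Q == (((!Q && !Q) -> (P -> P)) && ((Q -> Q) && (T == S))))): β-rule — branch into ((R && T) -> T)  //  (Q == (((!Q && !Q) -> (P -> P)) && ((Q -> Q) && (T == S)))).
  branch 1 (add ((R && T) -> T)):
    ((R && T) -> T): β-rule — branch into !(R && T)  //  T.
      branch 1.1 (add !(R && T)):
        !(R && T): β-rule — branch into !R  //  !T.
          branch 1.1.1 (add !R):
            ○ open, literals {R=false}.
          branch 1.1.2 (add !T):
            ○ open, literals {T=false}.
      branch 1.2 (add T):
        ○ open, literals {T=true}.
  branch 2 (add (Q == (((!Q && !Q) -> (P -> P)) && ((Q -> Q) && (T == S))))):
    (Q == (((!Q && !Q) -> (P -> P)) && ((Q -> Q) && (T == S)))): β-rule — branch into Q, (((!Q && !Q) -> (P -> P)) && ((Q -> Q) && (T == S)))  //  !Q, !(((!Q && !Q) -> (P -> P)) && ((Q -> Q) && (T == S))).
      branch 2.1 (add Q, (((!Q && !Q) -> (P -> P)) && ((Q -> Q) && (T == S)))):
        (((!Q && !Q) -> (P -> P)) && ((Q -> Q) && (T == S))): α-rule — add ((!Q && !Q) -> (P -> P)), ((Q -> Q) && (T == S)).
        ((Q -> Q) && (T == S)): α-rule — add (Q -> Q), (T == S).
        ((!Q && !Q) -> (P -> P)): β-rule — branch into !(!Q && !Q)  //  (P -> P).
          branch 2.1.1 (add !(!Q && !Q)):
            (Q -> Q): β-rule — branch into !Q  //  Q.
              branch 2.1.1.1 (add !Q):
                × closes — contains both Q and !Q.
              branch 2.1.1.2 (add Q):
                (T == S): β-rule — branch into T, S  //  !T, !S.
                  branch 2.1.1.2.1 (add T, S):
                    !(!Q && !Q): β-rule — branch into !!Q  //  !!Q.
                      branch 2.1.1.2.1.1 (add !!Q):
                        ○ open, literals {Q=true, S=true, T=true}.
                      branch 2.1.1.2.1.2 (add !!Q):
                        ○ open, literals {Q=true, S=true, T=true}.
                  branch 2.1.1.2.2 (add !T, !S):
                    !(!Q && !Q): β-rule — branch into !!Q  //  !!Q.
                      branch 2.1.1.2.2.1 (add !!Q):
                        ○ open, literals {Q=true, S=false, T=false}.
                      branch 2.1.1.2.2.2 (add !!Q):
                        ○ open, literals {Q=true, S=false, T=false}.
          branch 2.1.2 (add (P -> P)):
            (Q -> Q): β-rule — branch into !Q  //  Q.
              branch 2.1.2.1 (add !Q):
                × closes — contains both Q and !Q.
              branch 2.1.2.2 (add Q):
                (T == S): β-rule — branch into T, S  //  !T, !S.
                  branch 2.1.2.2.1 (add T, S):
                    (P -> P): β-rule — branch into !P  //  P.
                      branch 2.1.2.2.1.1 (add !P):
                        ○ open, literals {P=false, Q=true, S=true, T=true}.
                      branch 2.1.2.2.1.2 (add P):
                        ○ open, literals {P=true, Q=true, S=true, T=true}.
                  branch 2.1.2.2.2 (add !T, !S):
                    (P -> P): β-rule — branch into !P  //  P.
                      branch 2.1.2.2.2.1 (add !P):
                        ○ open, literals {P=false, Q=true, S=false, T=false}.
                      branch 2.1.2.2.2.2 (add P):
                        ○ open, literals {P=true, Q=true, S=false, T=false}.
      branch 2.2 (add !Q, !(((!Q && !Q) -> (P -> P)) && ((Q -> Q) && (T == S)))):
        !(((!Q && !Q) -> (P -> P)) && ((Q -> Q) && (T == S))): β-rule — branch into !((!Q && !Q) -> (P -> P))  //  !((Q -> Q) && (T == S)).
          branch 2.2.1 (add !((!Q && !Q) -> (P -> P))):
            !((!Q && !Q) -> (P -> P)): α-rule — add (!Q && !Q), !(P -> P).
            (!Q && !Q): α-rule — add !Q, !Q.
            !(P -> P): α-rule — add P, !P.
            × closes — contains both P and !P.
          branch 2.2.2 (add !((Q -> Q) && (T == S))):
            !((Q -> Q) && (T == S)): β-rule — branch into !(Q -> Q)  //  !(T == S).
              branch 2.2.2.1 (add !(Q -> Q)):
                !(Q -> Q): α-rule — add Q, !Q.
                × closes — contains both Q and !Q.
              branch 2.2.2.2 (add !(T == S)):
                !(T == S): β-rule — branch into T, !S  //  !T, S.
                  branch 2.2.2.2.1 (add T, !S):
                    ○ open, literals {Q=false, S=false, T=true}.
                  branch 2.2.2.2.2 (add !T, S):
                    ○ open, literals {Q=false, S=true, T=false}.
4 branches closed, 13 open.
An open branch gives a satisfying assignment: R=false.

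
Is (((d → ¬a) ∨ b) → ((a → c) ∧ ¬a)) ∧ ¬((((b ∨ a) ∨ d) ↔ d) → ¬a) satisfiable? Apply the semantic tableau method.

Initial set: {((((d → ¬a) ∨ b) → ((a → c) ∧ ¬a)) ∧ ¬((((b ∨ a) ∨ d) ↔ d) → ¬a))}.
((((d → ¬a) ∨ b) → ((a → c) ∧ ¬a)) ∧ ¬((((b ∨ a) ∨ d) ↔ d) → ¬a)): α-rule — add (((d → ¬a) ∨ b) → ((a → c) ∧ ¬a)), ¬((((b ∨ a) ∨ d) ↔ d) → ¬a).
¬((((b ∨ a) ∨ d) ↔ d) → ¬a): α-rule — add (((b ∨ a) ∨ d) ↔ d), ¬¬a.
(((d → ¬a) ∨ b) → ((a → c) ∧ ¬a)): β-rule — branch into ¬((d → ¬a) ∨ b)  //  ((a → c) ∧ ¬a).
  branch 1 (add ¬((d → ¬a) ∨ b)):
    ¬((d → ¬a) ∨ b): α-rule — add ¬(d → ¬a), ¬b.
    ¬(d → ¬a): α-rule — add d, ¬¬a.
    (((b ∨ a) ∨ d) ↔ d): β-rule — branch into ((b ∨ a) ∨ d), d  //  ¬((b ∨ a) ∨ d), ¬d.
      branch 1.1 (add ((b ∨ a) ∨ d), d):
        ((b ∨ a) ∨ d): β-rule — branch into (b ∨ a)  //  d.
          branch 1.1.1 (add (b ∨ a)):
            (b ∨ a): β-rule — branch into b  //  a.
              branch 1.1.1.1 (add b):
                × closes — contains both b and ¬b.
              branch 1.1.1.2 (add a):
                ○ open, literals {a=true, b=false, d=true}.
          branch 1.1.2 (add d):
            ○ open, literals {a=true, b=false, d=true}.
      branch 1.2 (add ¬((b ∨ a) ∨ d), ¬d):
        × closes — contains both d and ¬d.
  branch 2 (add ((a → c) ∧ ¬a)):
    ((a → c) ∧ ¬a): α-rule — add (a → c), ¬a.
    × closes — contains both a and ¬a.
3 branches closed, 2 open.
An open branch gives a satisfying assignment: a=true, b=false, d=true.

Satisfiable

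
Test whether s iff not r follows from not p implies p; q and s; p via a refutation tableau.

Initial set: {(not p implies p); (q and s); p; not (s iff not r)}.
(q and s): α-rule — add q, s.
(not p implies p): β-rule — branch into not not p  //  p.
  branch 1 (add not not p):
    not (s iff not r): β-rule — branch into s, not not r  //  not s, not r.
      branch 1.1 (add s, not not r):
        ○ open, literals {p=true, q=true, r=true, s=true}.
      branch 1.2 (add not s, not r):
        × closes — contains both s and not s.
  branch 2 (add p):
    not (s iff not r): β-rule — branch into s, not not r  //  not s, not r.
      branch 2.1 (add s, not not r):
        ○ open, literals {p=true, q=true, r=true, s=true}.
      branch 2.2 (add not s, not r):
        × closes — contains both s and not s.
2 branches closed, 2 open.
An open branch gives a countermodel: p=true, q=true, r=true, s=true (unmentioned atoms arbitrary); the premises hold there but the conclusion fails.

No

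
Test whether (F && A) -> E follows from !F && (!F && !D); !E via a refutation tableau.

Yes

Initial set: {T (!F && (!F && !D)); T !E; F ((F && A) -> E)}.
T (!F && (!F && !D)): α-rule — add T !F, T (!F && !D).
F ((F && A) -> E): α-rule — add T (F && A), F E.
T (!F && !D): α-rule — add T !F, T !D.
T (F && A): α-rule — add T F, T A.
× closes — contains both F and !F.
All 1 branch closes.
Every branch closed, so the premises entail the conclusion.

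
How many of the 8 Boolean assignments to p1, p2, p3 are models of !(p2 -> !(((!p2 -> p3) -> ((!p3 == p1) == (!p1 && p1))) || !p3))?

3

Initial set: {!(p2 -> !(((!p2 -> p3) -> ((!p3 == p1) == (!p1 && p1))) || !p3))}.
!(p2 -> !(((!p2 -> p3) -> ((!p3 == p1) == (!p1 && p1))) || !p3)): α-rule — add p2, !!(((!p2 -> p3) -> ((!p3 == p1) == (!p1 && p1))) || !p3).
!!(((!p2 -> p3) -> ((!p3 == p1) == (!p1 && p1))) || !p3): β-rule — branch into ((!p2 -> p3) -> ((!p3 == p1) == (!p1 && p1)))  //  !p3.
  branch 1 (add ((!p2 -> p3) -> ((!p3 == p1) == (!p1 && p1)))):
    ((!p2 -> p3) -> ((!p3 == p1) == (!p1 && p1))): β-rule — branch into !(!p2 -> p3)  //  ((!p3 == p1) == (!p1 && p1)).
      branch 1.1 (add !(!p2 -> p3)):
        !(!p2 -> p3): α-rule — add !p2, !p3.
        × closes — contains both p2 and !p2.
      branch 1.2 (add ((!p3 == p1) == (!p1 && p1))):
        ((!p3 == p1) == (!p1 && p1)): β-rule — branch into (!p3 == p1), (!p1 && p1)  //  !(!p3 == p1), !(!p1 && p1).
          branch 1.2.1 (add (!p3 == p1), (!p1 && p1)):
            (!p1 && p1): α-rule — add !p1, p1.
            × closes — contains both p1 and !p1.
          branch 1.2.2 (add !(!p3 == p1), !(!p1 && p1)):
            !(!p3 == p1): β-rule — branch into !p3, !p1  //  !!p3, p1.
              branch 1.2.2.1 (add !p3, !p1):
                !(!p1 && p1): β-rule — branch into !!p1  //  !p1.
                  branch 1.2.2.1.1 (add !!p1):
                    × closes — contains both p1 and !p1.
                  branch 1.2.2.1.2 (add !p1):
                    ○ open, literals {p1=false, p2=true, p3=false}.
              branch 1.2.2.2 (add !!p3, p1):
                !(!p1 && p1): β-rule — branch into !!p1  //  !p1.
                  branch 1.2.2.2.1 (add !!p1):
                    ○ open, literals {p1=true, p2=true, p3=true}.
                  branch 1.2.2.2.2 (add !p1):
                    × closes — contains both p1 and !p1.
  branch 2 (add !p3):
    ○ open, literals {p2=true, p3=false}.
4 branches closed, 3 open.
Each open branch fixes some atoms; the unmentioned ones are free. Counting distinct full assignments: branch {p1=false, p2=true, p3=false} (none free) contributes 1 new; branch {p1=true, p2=true, p3=true} (none free) contributes 1 new; branch {p2=true, p3=false} (p1) contributes 1 new. Total: 3.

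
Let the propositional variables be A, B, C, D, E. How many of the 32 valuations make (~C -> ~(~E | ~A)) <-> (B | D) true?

18

Initial set: {((~C -> ~(~E | ~A)) <-> (B | D))}.
((~C -> ~(~E | ~A)) <-> (B | D)): β-rule — branch into (~C -> ~(~E | ~A)), (B | D)  //  ~(~C -> ~(~E | ~A)), ~(B | D).
  branch 1 (add (~C -> ~(~E | ~A)), (B | D)):
    (~C -> ~(~E | ~A)): β-rule — branch into ~~C  //  ~(~E | ~A).
      branch 1.1 (add ~~C):
        (B | D): β-rule — branch into B  //  D.
          branch 1.1.1 (add B):
            ○ open, literals {B=true, C=true}.
          branch 1.1.2 (add D):
            ○ open, literals {C=true, D=true}.
      branch 1.2 (add ~(~E | ~A)):
        ~(~E | ~A): α-rule — add ~~E, ~~A.
        (B | D): β-rule — branch into B  //  D.
          branch 1.2.1 (add B):
            ○ open, literals {A=true, B=true, E=true}.
          branch 1.2.2 (add D):
            ○ open, literals {A=true, D=true, E=true}.
  branch 2 (add ~(~C -> ~(~E | ~A)), ~(B | D)):
    ~(~C -> ~(~E | ~A)): α-rule — add ~C, ~~(~E | ~A).
    ~(B | D): α-rule — add ~B, ~D.
    ~~(~E | ~A): β-rule — branch into ~E  //  ~A.
      branch 2.1 (add ~E):
        ○ open, literals {B=false, C=false, D=false, E=false}.
      branch 2.2 (add ~A):
        ○ open, literals {A=false, B=false, C=false, D=false}.
0 branches closed, 6 open.
Each open branch fixes some atoms; the unmentioned ones are free. Counting distinct full assignments: branch {B=true, C=true} (A, D, E) contributes 8 new; branch {C=true, D=true} (A, B, E) contributes 4 new; branch {A=true, B=true, E=true} (C, D) contributes 2 new; branch {A=true, D=true, E=true} (B, C) contributes 1 new; branch {B=false, C=false, D=false, E=false} (A) contributes 2 new; branch {A=false, B=false, C=false, D=false} (E) contributes 1 new. Total: 18.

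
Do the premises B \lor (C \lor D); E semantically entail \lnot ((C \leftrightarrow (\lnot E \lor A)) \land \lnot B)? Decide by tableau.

Initial set: {(B \lor (C \lor D)); E; \lnot \lnot ((C \leftrightarrow (\lnot E \lor A)) \land \lnot B)}.
\lnot \lnot ((C \leftrightarrow (\lnot E \lor A)) \land \lnot B): α-rule — add (C \leftrightarrow (\lnot E \lor A)), \lnot B.
(B \lor (C \lor D)): β-rule — branch into B  //  (C \lor D).
  branch 1 (add B):
    × closes — contains both B and \lnot B.
  branch 2 (add (C \lor D)):
    (C \leftrightarrow (\lnot E \lor A)): β-rule — branch into C, (\lnot E \lor A)  //  \lnot C, \lnot (\lnot E \lor A).
      branch 2.1 (add C, (\lnot E \lor A)):
        (C \lor D): β-rule — branch into C  //  D.
          branch 2.1.1 (add C):
            (\lnot E \lor A): β-rule — branch into \lnot E  //  A.
              branch 2.1.1.1 (add \lnot E):
                × closes — contains both E and \lnot E.
              branch 2.1.1.2 (add A):
                ○ open, literals {A=1, B=0, C=1, E=1}.
          branch 2.1.2 (add D):
            (\lnot E \lor A): β-rule — branch into \lnot E  //  A.
              branch 2.1.2.1 (add \lnot E):
                × closes — contains both E and \lnot E.
              branch 2.1.2.2 (add A):
                ○ open, literals {A=1, B=0, C=1, D=1, E=1}.
      branch 2.2 (add \lnot C, \lnot (\lnot E \lor A)):
        \lnot (\lnot E \lor A): α-rule — add \lnot \lnot E, \lnot A.
        (C \lor D): β-rule — branch into C  //  D.
          branch 2.2.1 (add C):
            × closes — contains both C and \lnot C.
          branch 2.2.2 (add D):
            ○ open, literals {A=0, B=0, C=0, D=1, E=1}.
4 branches closed, 3 open.
An open branch gives a countermodel: A=1, B=0, C=1, E=1 (unmentioned atoms arbitrary); the premises hold there but the conclusion fails.

No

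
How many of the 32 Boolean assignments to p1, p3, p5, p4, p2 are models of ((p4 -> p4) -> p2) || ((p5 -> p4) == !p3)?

24

Initial set: {(((p4 -> p4) -> p2) || ((p5 -> p4) == !p3))}.
(((p4 -> p4) -> p2) || ((p5 -> p4) == !p3)): β-rule — branch into ((p4 -> p4) -> p2)  //  ((p5 -> p4) == !p3).
  branch 1 (add ((p4 -> p4) -> p2)):
    ((p4 -> p4) -> p2): β-rule — branch into !(p4 -> p4)  //  p2.
      branch 1.1 (add !(p4 -> p4)):
        !(p4 -> p4): α-rule — add p4, !p4.
        × closes — contains both p4 and !p4.
      branch 1.2 (add p2):
        ○ open, literals {p2=1}.
  branch 2 (add ((p5 -> p4) == !p3)):
    ((p5 -> p4) == !p3): β-rule — branch into (p5 -> p4), !p3  //  !(p5 -> p4), !!p3.
      branch 2.1 (add (p5 -> p4), !p3):
        (p5 -> p4): β-rule — branch into !p5  //  p4.
          branch 2.1.1 (add !p5):
            ○ open, literals {p3=0, p5=0}.
          branch 2.1.2 (add p4):
            ○ open, literals {p3=0, p4=1}.
      branch 2.2 (add !(p5 -> p4), !!p3):
        !(p5 -> p4): α-rule — add p5, !p4.
        ○ open, literals {p3=1, p4=0, p5=1}.
1 branch closed, 4 open.
Each open branch fixes some atoms; the unmentioned ones are free. Counting distinct full assignments: branch {p2=1} (p1, p3, p5, p4) contributes 16 new; branch {p3=0, p5=0} (p1, p4, p2) contributes 4 new; branch {p3=0, p4=1} (p1, p5, p2) contributes 2 new; branch {p3=1, p4=0, p5=1} (p1, p2) contributes 2 new. Total: 24.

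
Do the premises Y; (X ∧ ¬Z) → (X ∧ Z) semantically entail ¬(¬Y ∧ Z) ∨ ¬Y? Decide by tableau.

Initial set: {Y; ((X ∧ ¬Z) → (X ∧ Z)); ¬(¬(¬Y ∧ Z) ∨ ¬Y)}.
¬(¬(¬Y ∧ Z) ∨ ¬Y): α-rule — add ¬¬(¬Y ∧ Z), ¬¬Y.
¬¬(¬Y ∧ Z): α-rule — add ¬Y, Z.
× closes — contains both Y and ¬Y.
All 1 branch closes.
Every branch closed, so the premises entail the conclusion.

Yes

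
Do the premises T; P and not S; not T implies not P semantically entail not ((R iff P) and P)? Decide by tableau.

Initial set: {T; (P and not S); (not T implies not P); not not ((R iff P) and P)}.
(P and not S): α-rule — add P, not S.
not not ((R iff P) and P): α-rule — add (R iff P), P.
(not T implies not P): β-rule — branch into not not T  //  not P.
  branch 1 (add not not T):
    (R iff P): β-rule — branch into R, P  //  not R, not P.
      branch 1.1 (add R, P):
        ○ open, literals {P=true, R=true, S=false, T=true}.
      branch 1.2 (add not R, not P):
        × closes — contains both P and not P.
  branch 2 (add not P):
    × closes — contains both P and not P.
2 branches closed, 1 open.
An open branch gives a countermodel: P=true, R=true, S=false, T=true (unmentioned atoms arbitrary); the premises hold there but the conclusion fails.

No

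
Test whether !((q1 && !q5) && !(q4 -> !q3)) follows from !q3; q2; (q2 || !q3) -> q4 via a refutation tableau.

Yes

Initial set: {!q3; q2; ((q2 || !q3) -> q4); !!((q1 && !q5) && !(q4 -> !q3))}.
!!((q1 && !q5) && !(q4 -> !q3)): α-rule — add (q1 && !q5), !(q4 -> !q3).
(q1 && !q5): α-rule — add q1, !q5.
!(q4 -> !q3): α-rule — add q4, !!q3.
× closes — contains both q3 and !q3.
All 1 branch closes.
Every branch closed, so the premises entail the conclusion.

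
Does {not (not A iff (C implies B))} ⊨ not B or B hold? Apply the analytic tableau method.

Yes

Initial set: {not (not A iff (C implies B)); not (not B or B)}.
not (not B or B): α-rule — add not not B, not B.
× closes — contains both B and not B.
All 1 branch closes.
Every branch closed, so the premises entail the conclusion.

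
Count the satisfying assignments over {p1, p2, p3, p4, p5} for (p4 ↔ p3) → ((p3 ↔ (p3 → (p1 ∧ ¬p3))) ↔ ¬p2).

Initial set: {T ((p4 ↔ p3) → ((p3 ↔ (p3 → (p1 ∧ ¬p3))) ↔ ¬p2))}.
T ((p4 ↔ p3) → ((p3 ↔ (p3 → (p1 ∧ ¬p3))) ↔ ¬p2)): β-rule — branch into F (p4 ↔ p3)  //  T ((p3 ↔ (p3 → (p1 ∧ ¬p3))) ↔ ¬p2).
  branch 1 (add F (p4 ↔ p3)):
    F (p4 ↔ p3): β-rule — branch into T p4, F p3  //  F p4, T p3.
      branch 1.1 (add T p4, F p3):
        ○ open, literals {p3=F, p4=T}.
      branch 1.2 (add F p4, T p3):
        ○ open, literals {p3=T, p4=F}.
  branch 2 (add T ((p3 ↔ (p3 → (p1 ∧ ¬p3))) ↔ ¬p2)):
    T ((p3 ↔ (p3 → (p1 ∧ ¬p3))) ↔ ¬p2): β-rule — branch into T (p3 ↔ (p3 → (p1 ∧ ¬p3))), T ¬p2  //  F (p3 ↔ (p3 → (p1 ∧ ¬p3))), F ¬p2.
      branch 2.1 (add T (p3 ↔ (p3 → (p1 ∧ ¬p3))), T ¬p2):
        T (p3 ↔ (p3 → (p1 ∧ ¬p3))): β-rule — branch into T p3, T (p3 → (p1 ∧ ¬p3))  //  F p3, F (p3 → (p1 ∧ ¬p3)).
          branch 2.1.1 (add T p3, T (p3 → (p1 ∧ ¬p3))):
            T (p3 → (p1 ∧ ¬p3)): β-rule — branch into F p3  //  T (p1 ∧ ¬p3).
              branch 2.1.1.1 (add F p3):
                × closes — contains both p3 and ¬p3.
              branch 2.1.1.2 (add T (p1 ∧ ¬p3)):
                T (p1 ∧ ¬p3): α-rule — add T p1, T ¬p3.
                × closes — contains both p3 and ¬p3.
          branch 2.1.2 (add F p3, F (p3 → (p1 ∧ ¬p3))):
            F (p3 → (p1 ∧ ¬p3)): α-rule — add T p3, F (p1 ∧ ¬p3).
            × closes — contains both p3 and ¬p3.
      branch 2.2 (add F (p3 ↔ (p3 → (p1 ∧ ¬p3))), F ¬p2):
        F (p3 ↔ (p3 → (p1 ∧ ¬p3))): β-rule — branch into T p3, F (p3 → (p1 ∧ ¬p3))  //  F p3, T (p3 → (p1 ∧ ¬p3)).
          branch 2.2.1 (add T p3, F (p3 → (p1 ∧ ¬p3))):
            F (p3 → (p1 ∧ ¬p3)): α-rule — add T p3, F (p1 ∧ ¬p3).
            F (p1 ∧ ¬p3): β-rule — branch into F p1  //  F ¬p3.
              branch 2.2.1.1 (add F p1):
                ○ open, literals {p1=F, p2=T, p3=T}.
              branch 2.2.1.2 (add F ¬p3):
                ○ open, literals {p2=T, p3=T}.
          branch 2.2.2 (add F p3, T (p3 → (p1 ∧ ¬p3))):
            T (p3 → (p1 ∧ ¬p3)): β-rule — branch into F p3  //  T (p1 ∧ ¬p3).
              branch 2.2.2.1 (add F p3):
                ○ open, literals {p2=T, p3=F}.
              branch 2.2.2.2 (add T (p1 ∧ ¬p3)):
                T (p1 ∧ ¬p3): α-rule — add T p1, T ¬p3.
                ○ open, literals {p1=T, p2=T, p3=F}.
3 branches closed, 6 open.
Each open branch fixes some atoms; the unmentioned ones are free. Counting distinct full assignments: branch {p3=F, p4=T} (p1, p2, p5) contributes 8 new; branch {p3=T, p4=F} (p1, p2, p5) contributes 8 new; branch {p1=F, p2=T, p3=T} (p4, p5) contributes 2 new; branch {p2=T, p3=T} (p1, p4, p5) contributes 2 new; branch {p2=T, p3=F} (p1, p4, p5) contributes 4 new; branch {p1=T, p2=T, p3=F} (p4, p5) contributes 0 new. Total: 24.

24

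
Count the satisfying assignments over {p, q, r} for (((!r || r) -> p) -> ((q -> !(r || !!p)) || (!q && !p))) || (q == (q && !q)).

6

Initial set: {((((!r || r) -> p) -> ((q -> !(r || !!p)) || (!q && !p))) || (q == (q && !q)))}.
((((!r || r) -> p) -> ((q -> !(r || !!p)) || (!q && !p))) || (q == (q && !q))): β-rule — branch into (((!r || r) -> p) -> ((q -> !(r || !!p)) || (!q && !p)))  //  (q == (q && !q)).
  branch 1 (add (((!r || r) -> p) -> ((q -> !(r || !!p)) || (!q && !p)))):
    (((!r || r) -> p) -> ((q -> !(r || !!p)) || (!q && !p))): β-rule — branch into !((!r || r) -> p)  //  ((q -> !(r || !!p)) || (!q && !p)).
      branch 1.1 (add !((!r || r) -> p)):
        !((!r || r) -> p): α-rule — add (!r || r), !p.
        (!r || r): β-rule — branch into !r  //  r.
          branch 1.1.1 (add !r):
            ○ open, literals {p=F, r=F}.
          branch 1.1.2 (add r):
            ○ open, literals {p=F, r=T}.
      branch 1.2 (add ((q -> !(r || !!p)) || (!q && !p))):
        ((q -> !(r || !!p)) || (!q && !p)): β-rule — branch into (q -> !(r || !!p))  //  (!q && !p).
          branch 1.2.1 (add (q -> !(r || !!p))):
            (q -> !(r || !!p)): β-rule — branch into !q  //  !(r || !!p).
              branch 1.2.1.1 (add !q):
                ○ open, literals {q=F}.
              branch 1.2.1.2 (add !(r || !!p)):
                !(r || !!p): α-rule — add !r, !!!p.
                !!!p: drop double negation, giving !p.
                ○ open, literals {p=F, r=F}.
          branch 1.2.2 (add (!q && !p)):
            (!q && !p): α-rule — add !q, !p.
            ○ open, literals {p=F, q=F}.
  branch 2 (add (q == (q && !q))):
    (q == (q && !q)): β-rule — branch into q, (q && !q)  //  !q, !(q && !q).
      branch 2.1 (add q, (q && !q)):
        (q && !q): α-rule — add q, !q.
        × closes — contains both q and !q.
      branch 2.2 (add !q, !(q && !q)):
        !(q && !q): β-rule — branch into !q  //  !!q.
          branch 2.2.1 (add !q):
            ○ open, literals {q=F}.
          branch 2.2.2 (add !!q):
            × closes — contains both q and !q.
2 branches closed, 6 open.
Each open branch fixes some atoms; the unmentioned ones are free. Counting distinct full assignments: branch {p=F, r=F} (q) contributes 2 new; branch {p=F, r=T} (q) contributes 2 new; branch {q=F} (p, r) contributes 2 new; branch {p=F, r=F} (q) contributes 0 new; branch {p=F, q=F} (r) contributes 0 new; branch {q=F} (p, r) contributes 0 new. Total: 6.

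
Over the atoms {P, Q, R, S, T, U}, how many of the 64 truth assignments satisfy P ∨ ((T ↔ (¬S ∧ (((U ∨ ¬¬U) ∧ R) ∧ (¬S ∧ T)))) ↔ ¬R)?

Initial set: {(P ∨ ((T ↔ (¬S ∧ (((U ∨ ¬¬U) ∧ R) ∧ (¬S ∧ T)))) ↔ ¬R))}.
(P ∨ ((T ↔ (¬S ∧ (((U ∨ ¬¬U) ∧ R) ∧ (¬S ∧ T)))) ↔ ¬R)): β-rule — branch into P  //  ((T ↔ (¬S ∧ (((U ∨ ¬¬U) ∧ R) ∧ (¬S ∧ T)))) ↔ ¬R).
  branch 1 (add P):
    ○ open, literals {P=1}.
  branch 2 (add ((T ↔ (¬S ∧ (((U ∨ ¬¬U) ∧ R) ∧ (¬S ∧ T)))) ↔ ¬R)):
    ((T ↔ (¬S ∧ (((U ∨ ¬¬U) ∧ R) ∧ (¬S ∧ T)))) ↔ ¬R): β-rule — branch into (T ↔ (¬S ∧ (((U ∨ ¬¬U) ∧ R) ∧ (¬S ∧ T)))), ¬R  //  ¬(T ↔ (¬S ∧ (((U ∨ ¬¬U) ∧ R) ∧ (¬S ∧ T)))), ¬¬R.
      branch 2.1 (add (T ↔ (¬S ∧ (((U ∨ ¬¬U) ∧ R) ∧ (¬S ∧ T)))), ¬R):
        (T ↔ (¬S ∧ (((U ∨ ¬¬U) ∧ R) ∧ (¬S ∧ T)))): β-rule — branch into T, (¬S ∧ (((U ∨ ¬¬U) ∧ R) ∧ (¬S ∧ T)))  //  ¬T, ¬(¬S ∧ (((U ∨ ¬¬U) ∧ R) ∧ (¬S ∧ T))).
          branch 2.1.1 (add T, (¬S ∧ (((U ∨ ¬¬U) ∧ R) ∧ (¬S ∧ T)))):
            (¬S ∧ (((U ∨ ¬¬U) ∧ R) ∧ (¬S ∧ T))): α-rule — add ¬S, (((U ∨ ¬¬U) ∧ R) ∧ (¬S ∧ T)).
            (((U ∨ ¬¬U) ∧ R) ∧ (¬S ∧ T)): α-rule — add ((U ∨ ¬¬U) ∧ R), (¬S ∧ T).
            ((U ∨ ¬¬U) ∧ R): α-rule — add (U ∨ ¬¬U), R.
            × closes — contains both R and ¬R.
          branch 2.1.2 (add ¬T, ¬(¬S ∧ (((U ∨ ¬¬U) ∧ R) ∧ (¬S ∧ T)))):
            ¬(¬S ∧ (((U ∨ ¬¬U) ∧ R) ∧ (¬S ∧ T))): β-rule — branch into ¬¬S  //  ¬(((U ∨ ¬¬U) ∧ R) ∧ (¬S ∧ T)).
              branch 2.1.2.1 (add ¬¬S):
                ○ open, literals {R=0, S=1, T=0}.
              branch 2.1.2.2 (add ¬(((U ∨ ¬¬U) ∧ R) ∧ (¬S ∧ T))):
                ¬(((U ∨ ¬¬U) ∧ R) ∧ (¬S ∧ T)): β-rule — branch into ¬((U ∨ ¬¬U) ∧ R)  //  ¬(¬S ∧ T).
                  branch 2.1.2.2.1 (add ¬((U ∨ ¬¬U) ∧ R)):
                    ¬((U ∨ ¬¬U) ∧ R): β-rule — branch into ¬(U ∨ ¬¬U)  //  ¬R.
                      branch 2.1.2.2.1.1 (add ¬(U ∨ ¬¬U)):
                        ¬(U ∨ ¬¬U): α-rule — add ¬U, ¬¬¬U.
                        ¬¬¬U: drop double negation, giving ¬U.
                        ○ open, literals {R=0, T=0, U=0}.
                      branch 2.1.2.2.1.2 (add ¬R):
                        ○ open, literals {R=0, T=0}.
                  branch 2.1.2.2.2 (add ¬(¬S ∧ T)):
                    ¬(¬S ∧ T): β-rule — branch into ¬¬S  //  ¬T.
                      branch 2.1.2.2.2.1 (add ¬¬S):
                        ○ open, literals {R=0, S=1, T=0}.
                      branch 2.1.2.2.2.2 (add ¬T):
                        ○ open, literals {R=0, T=0}.
      branch 2.2 (add ¬(T ↔ (¬S ∧ (((U ∨ ¬¬U) ∧ R) ∧ (¬S ∧ T)))), ¬¬R):
        ¬(T ↔ (¬S ∧ (((U ∨ ¬¬U) ∧ R) ∧ (¬S ∧ T)))): β-rule — branch into T, ¬(¬S ∧ (((U ∨ ¬¬U) ∧ R) ∧ (¬S ∧ T)))  //  ¬T, (¬S ∧ (((U ∨ ¬¬U) ∧ R) ∧ (¬S ∧ T))).
          branch 2.2.1 (add T, ¬(¬S ∧ (((U ∨ ¬¬U) ∧ R) ∧ (¬S ∧ T)))):
            ¬(¬S ∧ (((U ∨ ¬¬U) ∧ R) ∧ (¬S ∧ T))): β-rule — branch into ¬¬S  //  ¬(((U ∨ ¬¬U) ∧ R) ∧ (¬S ∧ T)).
              branch 2.2.1.1 (add ¬¬S):
                ○ open, literals {R=1, S=1, T=1}.
              branch 2.2.1.2 (add ¬(((U ∨ ¬¬U) ∧ R) ∧ (¬S ∧ T))):
                ¬(((U ∨ ¬¬U) ∧ R) ∧ (¬S ∧ T)): β-rule — branch into ¬((U ∨ ¬¬U) ∧ R)  //  ¬(¬S ∧ T).
                  branch 2.2.1.2.1 (add ¬((U ∨ ¬¬U) ∧ R)):
                    ¬((U ∨ ¬¬U) ∧ R): β-rule — branch into ¬(U ∨ ¬¬U)  //  ¬R.
                      branch 2.2.1.2.1.1 (add ¬(U ∨ ¬¬U)):
                        ¬(U ∨ ¬¬U): α-rule — add ¬U, ¬¬¬U.
                        ¬¬¬U: drop double negation, giving ¬U.
                        ○ open, literals {R=1, T=1, U=0}.
                      branch 2.2.1.2.1.2 (add ¬R):
                        × closes — contains both R and ¬R.
                  branch 2.2.1.2.2 (add ¬(¬S ∧ T)):
                    ¬(¬S ∧ T): β-rule — branch into ¬¬S  //  ¬T.
                      branch 2.2.1.2.2.1 (add ¬¬S):
                        ○ open, literals {R=1, S=1, T=1}.
                      branch 2.2.1.2.2.2 (add ¬T):
                        × closes — contains both T and ¬T.
          branch 2.2.2 (add ¬T, (¬S ∧ (((U ∨ ¬¬U) ∧ R) ∧ (¬S ∧ T)))):
            (¬S ∧ (((U ∨ ¬¬U) ∧ R) ∧ (¬S ∧ T))): α-rule — add ¬S, (((U ∨ ¬¬U) ∧ R) ∧ (¬S ∧ T)).
            (((U ∨ ¬¬U) ∧ R) ∧ (¬S ∧ T)): α-rule — add ((U ∨ ¬¬U) ∧ R), (¬S ∧ T).
            ((U ∨ ¬¬U) ∧ R): α-rule — add (U ∨ ¬¬U), R.
            (¬S ∧ T): α-rule — add ¬S, T.
            × closes — contains both T and ¬T.
4 branches closed, 9 open.
Each open branch fixes some atoms; the unmentioned ones are free. Counting distinct full assignments: branch {P=1} (Q, R, S, T, U) contributes 32 new; branch {R=0, S=1, T=0} (P, Q, U) contributes 4 new; branch {R=0, T=0, U=0} (P, Q, S) contributes 2 new; branch {R=0, T=0} (P, Q, S, U) contributes 2 new; branch {R=0, S=1, T=0} (P, Q, U) contributes 0 new; branch {R=0, T=0} (P, Q, S, U) contributes 0 new; branch {R=1, S=1, T=1} (P, Q, U) contributes 4 new; branch {R=1, T=1, U=0} (P, Q, S) contributes 2 new; branch {R=1, S=1, T=1} (P, Q, U) contributes 0 new. Total: 46.

46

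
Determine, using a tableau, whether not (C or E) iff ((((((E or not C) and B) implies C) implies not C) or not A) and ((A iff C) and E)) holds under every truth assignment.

Not valid

Assume the negation and expand:
Initial set: {not (not (C or E) iff ((((((E or not C) and B) implies C) implies not C) or not A) and ((A iff C) and E)))}.
not (not (C or E) iff ((((((E or not C) and B) implies C) implies not C) or not A) and ((A iff C) and E))): β-rule — branch into not (C or E), not ((((((E or not C) and B) implies C) implies not C) or not A) and ((A iff C) and E))  //  not not (C or E), ((((((E or not C) and B) implies C) implies not C) or not A) and ((A iff C) and E)).
  branch 1 (add not (C or E), not ((((((E or not C) and B) implies C) implies not C) or not A) and ((A iff C) and E))):
    not (C or E): α-rule — add not C, not E.
    not ((((((E or not C) and B) implies C) implies not C) or not A) and ((A iff C) and E)): β-rule — branch into not (((((E or not C) and B) implies C) implies not C) or not A)  //  not ((A iff C) and E).
      branch 1.1 (add not (((((E or not C) and B) implies C) implies not C) or not A)):
        not (((((E or not C) and B) implies C) implies not C) or not A): α-rule — add not ((((E or not C) and B) implies C) implies not C), not not A.
        not ((((E or not C) and B) implies C) implies not C): α-rule — add (((E or not C) and B) implies C), not not C.
        × closes — contains both C and not C.
      branch 1.2 (add not ((A iff C) and E)):
        not ((A iff C) and E): β-rule — branch into not (A iff C)  //  not E.
          branch 1.2.1 (add not (A iff C)):
            not (A iff C): β-rule — branch into A, not C  //  not A, C.
              branch 1.2.1.1 (add A, not C):
                ○ open, literals {A=true, C=false, E=false}.
              branch 1.2.1.2 (add not A, C):
                × closes — contains both C and not C.
          branch 1.2.2 (add not E):
            ○ open, literals {C=false, E=false}.
  branch 2 (add not not (C or E), ((((((E or not C) and B) implies C) implies not C) or not A) and ((A iff C) and E))):
    ((((((E or not C) and B) implies C) implies not C) or not A) and ((A iff C) and E)): α-rule — add (((((E or not C) and B) implies C) implies not C) or not A), ((A iff C) and E).
    ((A iff C) and E): α-rule — add (A iff C), E.
    not not (C or E): β-rule — branch into C  //  E.
      branch 2.1 (add C):
        (((((E or not C) and B) implies C) implies not C) or not A): β-rule — branch into ((((E or not C) and B) implies C) implies not C)  //  not A.
          branch 2.1.1 (add ((((E or not C) and B) implies C) implies not C)):
            (A iff C): β-rule — branch into A, C  //  not A, not C.
              branch 2.1.1.1 (add A, C):
                ((((E or not C) and B) implies C) implies not C): β-rule — branch into not (((E or not C) and B) implies C)  //  not C.
                  branch 2.1.1.1.1 (add not (((E or not C) and B) implies C)):
                    not (((E or not C) and B) implies C): α-rule — add ((E or not C) and B), not C.
                    × closes — contains both C and not C.
                  branch 2.1.1.1.2 (add not C):
                    × closes — contains both C and not C.
              branch 2.1.1.2 (add not A, not C):
                × closes — contains both C and not C.
          branch 2.1.2 (add not A):
            (A iff C): β-rule — branch into A, C  //  not A, not C.
              branch 2.1.2.1 (add A, C):
                × closes — contains both A and not A.
              branch 2.1.2.2 (add not A, not C):
                × closes — contains both C and not C.
      branch 2.2 (add E):
        (((((E or not C) and B) implies C) implies not C) or not A): β-rule — branch into ((((E or not C) and B) implies C) implies not C)  //  not A.
          branch 2.2.1 (add ((((E or not C) and B) implies C) implies not C)):
            (A iff C): β-rule — branch into A, C  //  not A, not C.
              branch 2.2.1.1 (add A, C):
                ((((E or not C) and B) implies C) implies not C): β-rule — branch into not (((E or not C) and B) implies C)  //  not C.
                  branch 2.2.1.1.1 (add not (((E or not C) and B) implies C)):
                    not (((E or not C) and B) implies C): α-rule — add ((E or not C) and B), not C.
                    × closes — contains both C and not C.
                  branch 2.2.1.1.2 (add not C):
                    × closes — contains both C and not C.
              branch 2.2.1.2 (add not A, not C):
                ((((E or not C) and B) implies C) implies not C): β-rule — branch into not (((E or not C) and B) implies C)  //  not C.
                  branch 2.2.1.2.1 (add not (((E or not C) and B) implies C)):
                    not (((E or not C) and B) implies C): α-rule — add ((E or not C) and B), not C.
                    ((E or not C) and B): α-rule — add (E or not C), B.
                    (E or not C): β-rule — branch into E  //  not C.
                      branch 2.2.1.2.1.1 (add E):
                        ○ open, literals {A=false, B=true, C=false, E=true}.
                      branch 2.2.1.2.1.2 (add not C):
                        ○ open, literals {A=false, B=true, C=false, E=true}.
                  branch 2.2.1.2.2 (add not C):
                    ○ open, literals {A=false, C=false, E=true}.
          branch 2.2.2 (add not A):
            (A iff C): β-rule — branch into A, C  //  not A, not C.
              branch 2.2.2.1 (add A, C):
                × closes — contains both A and not A.
              branch 2.2.2.2 (add not A, not C):
                ○ open, literals {A=false, C=false, E=true}.
10 branches closed, 6 open.
An open branch gives a countermodel: A=true, C=false, E=false (unmentioned atoms arbitrary); under it the original formula is false.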